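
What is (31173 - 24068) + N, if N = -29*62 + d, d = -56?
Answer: 5251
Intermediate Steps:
N = -1854 (N = -29*62 - 56 = -1798 - 56 = -1854)
(31173 - 24068) + N = (31173 - 24068) - 1854 = 7105 - 1854 = 5251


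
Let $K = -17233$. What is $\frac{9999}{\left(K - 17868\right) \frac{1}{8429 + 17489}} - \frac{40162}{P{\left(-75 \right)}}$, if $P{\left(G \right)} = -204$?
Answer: $- \frac{2338986653}{325482} \approx -7186.2$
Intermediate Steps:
$\frac{9999}{\left(K - 17868\right) \frac{1}{8429 + 17489}} - \frac{40162}{P{\left(-75 \right)}} = \frac{9999}{\left(-17233 - 17868\right) \frac{1}{8429 + 17489}} - \frac{40162}{-204} = \frac{9999}{\left(-35101\right) \frac{1}{25918}} - - \frac{20081}{102} = \frac{9999}{\left(-35101\right) \frac{1}{25918}} + \frac{20081}{102} = \frac{9999}{- \frac{35101}{25918}} + \frac{20081}{102} = 9999 \left(- \frac{25918}{35101}\right) + \frac{20081}{102} = - \frac{23559462}{3191} + \frac{20081}{102} = - \frac{2338986653}{325482}$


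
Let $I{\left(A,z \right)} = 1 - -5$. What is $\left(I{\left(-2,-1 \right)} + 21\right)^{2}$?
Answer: $729$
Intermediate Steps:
$I{\left(A,z \right)} = 6$ ($I{\left(A,z \right)} = 1 + 5 = 6$)
$\left(I{\left(-2,-1 \right)} + 21\right)^{2} = \left(6 + 21\right)^{2} = 27^{2} = 729$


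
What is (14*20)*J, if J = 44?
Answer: 12320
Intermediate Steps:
(14*20)*J = (14*20)*44 = 280*44 = 12320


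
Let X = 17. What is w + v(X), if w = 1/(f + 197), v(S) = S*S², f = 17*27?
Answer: 3222929/656 ≈ 4913.0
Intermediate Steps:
f = 459
v(S) = S³
w = 1/656 (w = 1/(459 + 197) = 1/656 ≈ 0.0015244)
w + v(X) = 1/656 + 17³ = 1/656 + 4913 = 3222929/656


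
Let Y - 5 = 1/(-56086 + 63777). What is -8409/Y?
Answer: -64673619/38456 ≈ -1681.8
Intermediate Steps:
Y = 38456/7691 (Y = 5 + 1/(-56086 + 63777) = 5 + 1/7691 = 38456/7691 ≈ 5.0001)
-8409/Y = -8409/38456/7691 = -8409*7691/38456 = -64673619/38456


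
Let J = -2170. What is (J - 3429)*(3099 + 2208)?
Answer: -29713893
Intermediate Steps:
(J - 3429)*(3099 + 2208) = (-2170 - 3429)*(3099 + 2208) = -5599*5307 = -29713893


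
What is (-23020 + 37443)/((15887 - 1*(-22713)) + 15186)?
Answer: 14423/53786 ≈ 0.26816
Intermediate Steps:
(-23020 + 37443)/((15887 - 1*(-22713)) + 15186) = 14423/((15887 + 22713) + 15186) = 14423/(38600 + 15186) = 14423/53786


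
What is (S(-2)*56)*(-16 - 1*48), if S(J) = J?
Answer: 7168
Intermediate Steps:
(S(-2)*56)*(-16 - 1*48) = (-2*56)*(-16 - 1*48) = -112*(-16 - 48) = -112*(-64) = 7168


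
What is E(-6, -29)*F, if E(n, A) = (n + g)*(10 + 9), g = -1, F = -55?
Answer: 7315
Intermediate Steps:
E(n, A) = -19 + 19*n (E(n, A) = (n - 1)*(10 + 9) = (-1 + n)*19 = -19 + 19*n)
E(-6, -29)*F = (-19 + 19*(-6))*(-55) = (-19 - 114)*(-55) = -133*(-55) = 7315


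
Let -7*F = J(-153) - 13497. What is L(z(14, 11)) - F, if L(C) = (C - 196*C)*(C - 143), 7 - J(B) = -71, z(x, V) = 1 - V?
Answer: -300267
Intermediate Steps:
J(B) = 78 (J(B) = 7 - 1*(-71) = 7 + 71 = 78)
F = 1917 (F = -(78 - 13497)/7 = -1/7*(-13419) = 1917)
L(C) = -195*C*(-143 + C) (L(C) = (-195*C)*(-143 + C) = -195*C*(-143 + C))
L(z(14, 11)) - F = 195*(1 - 1*11)*(143 - (1 - 1*11)) - 1*1917 = 195*(1 - 11)*(143 - (1 - 11)) - 1917 = 195*(-10)*(143 - 1*(-10)) - 1917 = 195*(-10)*(143 + 10) - 1917 = 195*(-10)*153 - 1917 = -298350 - 1917 = -300267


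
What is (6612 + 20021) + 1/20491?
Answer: 545736804/20491 ≈ 26633.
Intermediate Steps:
(6612 + 20021) + 1/20491 = 26633 + 1/20491 = 545736804/20491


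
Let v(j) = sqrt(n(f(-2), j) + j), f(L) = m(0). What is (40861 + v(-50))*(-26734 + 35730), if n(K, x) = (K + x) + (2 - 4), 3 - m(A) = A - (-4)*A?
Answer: 367585556 + 26988*I*sqrt(11) ≈ 3.6759e+8 + 89509.0*I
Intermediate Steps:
m(A) = 3 - 5*A (m(A) = 3 - (A - (-4)*A) = 3 - (A + 4*A) = 3 - 5*A)
f(L) = 3 (f(L) = 3 - 5*0 = 3 + 0 = 3)
n(K, x) = -2 + K + x (n(K, x) = (K + x) - 2 = -2 + K + x)
v(j) = sqrt(1 + 2*j) (v(j) = sqrt((-2 + 3 + j) + j) = sqrt((1 + j) + j) = sqrt(1 + 2*j))
(40861 + v(-50))*(-26734 + 35730) = (40861 + sqrt(1 + 2*(-50)))*(-26734 + 35730) = (40861 + sqrt(1 - 100))*8996 = (40861 + sqrt(-99))*8996 = (40861 + 3*I*sqrt(11))*8996 = 367585556 + 26988*I*sqrt(11)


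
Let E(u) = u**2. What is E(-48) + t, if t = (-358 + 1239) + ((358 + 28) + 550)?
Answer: 4121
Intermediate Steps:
t = 1817 (t = 881 + (386 + 550) = 881 + 936 = 1817)
E(-48) + t = (-48)**2 + 1817 = 2304 + 1817 = 4121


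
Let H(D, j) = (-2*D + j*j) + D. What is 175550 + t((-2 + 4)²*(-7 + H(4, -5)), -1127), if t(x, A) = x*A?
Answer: 112438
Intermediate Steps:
H(D, j) = j² - D (H(D, j) = (-2*D + j²) + D = (j² - 2*D) + D = j² - D)
t(x, A) = A*x
175550 + t((-2 + 4)²*(-7 + H(4, -5)), -1127) = 175550 - 1127*(-2 + 4)²*(-7 + ((-5)² - 1*4)) = 175550 - 1127*2²*(-7 + (25 - 4)) = 175550 - 4508*(-7 + 21) = 175550 - 4508*14 = 175550 - 1127*56 = 175550 - 63112 = 112438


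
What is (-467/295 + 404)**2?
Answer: 14092776369/87025 ≈ 1.6194e+5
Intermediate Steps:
(-467/295 + 404)**2 = (118713/295)**2 = 14092776369/87025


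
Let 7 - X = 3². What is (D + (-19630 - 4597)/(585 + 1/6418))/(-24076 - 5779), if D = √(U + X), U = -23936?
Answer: 22212698/16013074715 - I*√23938/29855 ≈ 0.0013872 - 0.0051823*I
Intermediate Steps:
X = -2 (X = 7 - 1*3² = 7 - 1*9 = 7 - 9 = -2)
D = I*√23938 (D = √(-23936 - 2) = √(-23938) = I*√23938 ≈ 154.72*I)
(D + (-19630 - 4597)/(585 + 1/6418))/(-24076 - 5779) = (I*√23938 + (-19630 - 4597)/(585 + 1/6418))/(-24076 - 5779) = (I*√23938 - 24227/(585 + 1/6418))/(-29855) = (I*√23938 - 24227/3754531/6418)*(-1/29855) = (I*√23938 - 24227*6418/3754531)*(-1/29855) = (I*√23938 - 155488886/3754531)*(-1/29855) = (-155488886/3754531 + I*√23938)*(-1/29855) = 22212698/16013074715 - I*√23938/29855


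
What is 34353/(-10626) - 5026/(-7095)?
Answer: -5767523/2284590 ≈ -2.5245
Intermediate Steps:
34353/(-10626) - 5026/(-7095) = 34353*(-1/10626) - 5026*(-1/7095) = -1041/322 + 5026/7095 = -5767523/2284590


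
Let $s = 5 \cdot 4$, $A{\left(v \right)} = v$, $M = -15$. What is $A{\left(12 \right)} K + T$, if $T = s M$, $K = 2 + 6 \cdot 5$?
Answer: $84$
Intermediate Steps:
$K = 32$ ($K = 2 + 30 = 32$)
$s = 20$
$T = -300$ ($T = 20 \left(-15\right) = -300$)
$A{\left(12 \right)} K + T = 12 \cdot 32 - 300 = 384 - 300 = 84$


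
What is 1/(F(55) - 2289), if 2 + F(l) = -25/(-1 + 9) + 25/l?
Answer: -88/201843 ≈ -0.00043598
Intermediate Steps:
F(l) = -41/8 + 25/l (F(l) = -2 + (-25/(-1 + 9) + 25/l) = -2 + (-25/8 + 25/l) = -41/8 + 25/l)
1/(F(55) - 2289) = 1/((-41/8 + 25/55) - 2289) = 1/((-41/8 + 25*(1/55)) - 2289) = 1/((-41/8 + 5/11) - 2289) = 1/(-411/88 - 2289) = 1/(-201843/88) = -88/201843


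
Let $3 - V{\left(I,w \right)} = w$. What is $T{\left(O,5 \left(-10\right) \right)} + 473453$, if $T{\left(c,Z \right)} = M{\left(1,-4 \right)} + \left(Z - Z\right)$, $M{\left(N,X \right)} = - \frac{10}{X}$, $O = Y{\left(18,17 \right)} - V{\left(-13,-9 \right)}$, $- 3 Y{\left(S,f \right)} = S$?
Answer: $\frac{946911}{2} \approx 4.7346 \cdot 10^{5}$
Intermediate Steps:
$V{\left(I,w \right)} = 3 - w$
$Y{\left(S,f \right)} = - \frac{S}{3}$
$O = -18$ ($O = \left(- \frac{1}{3}\right) 18 - \left(3 - -9\right) = -6 - \left(3 + 9\right) = -6 - 12 = -18$)
$T{\left(c,Z \right)} = \frac{5}{2}$ ($T{\left(c,Z \right)} = - \frac{10}{-4} + \left(Z - Z\right) = \left(-10\right) \left(- \frac{1}{4}\right) + 0 = \frac{5}{2} + 0 = \frac{5}{2}$)
$T{\left(O,5 \left(-10\right) \right)} + 473453 = \frac{5}{2} + 473453 = \frac{946911}{2}$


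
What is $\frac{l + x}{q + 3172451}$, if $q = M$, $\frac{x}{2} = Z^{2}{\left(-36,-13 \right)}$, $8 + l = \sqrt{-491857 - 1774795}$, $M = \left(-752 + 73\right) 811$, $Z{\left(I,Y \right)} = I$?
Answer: $\frac{1292}{1310891} + \frac{i \sqrt{566663}}{1310891} \approx 0.00098559 + 0.00057424 i$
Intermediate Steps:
$M = -550669$ ($M = \left(-679\right) 811 = -550669$)
$l = -8 + 2 i \sqrt{566663}$ ($l = -8 + \sqrt{-491857 - 1774795} = -8 + \sqrt{-2266652} = -8 + 2 i \sqrt{566663} \approx -8.0 + 1505.5 i$)
$x = 2592$ ($x = 2 \left(-36\right)^{2} = 2 \cdot 1296 = 2592$)
$q = -550669$
$\frac{l + x}{q + 3172451} = \frac{\left(-8 + 2 i \sqrt{566663}\right) + 2592}{-550669 + 3172451} = \frac{2584 + 2 i \sqrt{566663}}{2621782} = \left(2584 + 2 i \sqrt{566663}\right) \frac{1}{2621782} = \frac{1292}{1310891} + \frac{i \sqrt{566663}}{1310891}$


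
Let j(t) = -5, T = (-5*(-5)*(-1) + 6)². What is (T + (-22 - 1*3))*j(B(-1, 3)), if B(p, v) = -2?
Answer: -1680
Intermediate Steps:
T = 361 (T = (25*(-1) + 6)² = (-25 + 6)² = (-19)² = 361)
(T + (-22 - 1*3))*j(B(-1, 3)) = (361 + (-22 - 1*3))*(-5) = (361 + (-22 - 3))*(-5) = (361 - 25)*(-5) = 336*(-5) = -1680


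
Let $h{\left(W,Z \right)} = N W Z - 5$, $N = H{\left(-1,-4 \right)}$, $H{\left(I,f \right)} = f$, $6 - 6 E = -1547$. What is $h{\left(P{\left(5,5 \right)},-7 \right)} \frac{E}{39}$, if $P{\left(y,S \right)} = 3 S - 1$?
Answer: $\frac{66779}{26} \approx 2568.4$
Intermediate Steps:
$E = \frac{1553}{6}$ ($E = 1 - - \frac{1547}{6} = 1 + \frac{1547}{6} = \frac{1553}{6} \approx 258.83$)
$N = -4$
$P{\left(y,S \right)} = -1 + 3 S$
$h{\left(W,Z \right)} = -5 - 4 W Z$ ($h{\left(W,Z \right)} = - 4 W Z - 5 = -5 - 4 W Z$)
$h{\left(P{\left(5,5 \right)},-7 \right)} \frac{E}{39} = \left(-5 - 4 \left(-1 + 3 \cdot 5\right) \left(-7\right)\right) \frac{1553}{6 \cdot 39} = \left(-5 - 4 \left(-1 + 15\right) \left(-7\right)\right) \frac{1553}{6} \cdot \frac{1}{39} = \left(-5 - 56 \left(-7\right)\right) \frac{1553}{234} = \left(-5 + 392\right) \frac{1553}{234} = 387 \cdot \frac{1553}{234} = \frac{66779}{26}$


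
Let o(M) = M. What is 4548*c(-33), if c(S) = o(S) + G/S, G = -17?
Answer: -1625152/11 ≈ -1.4774e+5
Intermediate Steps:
c(S) = S - 17/S
4548*c(-33) = 4548*(-33 - 17/(-33)) = 4548*(-33 - 17*(-1/33)) = 4548*(-33 + 17/33) = 4548*(-1072/33) = -1625152/11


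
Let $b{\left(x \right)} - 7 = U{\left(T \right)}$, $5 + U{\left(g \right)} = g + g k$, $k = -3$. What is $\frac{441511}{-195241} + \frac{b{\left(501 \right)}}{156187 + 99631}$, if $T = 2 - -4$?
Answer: $- \frac{56474206704}{24973081069} \approx -2.2614$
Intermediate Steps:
$T = 6$ ($T = 2 + 4 = 6$)
$U{\left(g \right)} = -5 - 2 g$ ($U{\left(g \right)} = -5 + \left(g + g \left(-3\right)\right) = -5 + \left(g - 3 g\right) = -5 - 2 g$)
$b{\left(x \right)} = -10$ ($b{\left(x \right)} = 7 - 17 = -10$)
$\frac{441511}{-195241} + \frac{b{\left(501 \right)}}{156187 + 99631} = \frac{441511}{-195241} - \frac{10}{156187 + 99631} = 441511 \left(- \frac{1}{195241}\right) - \frac{10}{255818} = - \frac{441511}{195241} - \frac{5}{127909} = - \frac{56474206704}{24973081069}$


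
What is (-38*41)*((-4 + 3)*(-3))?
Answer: -4674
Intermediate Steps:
(-38*41)*((-4 + 3)*(-3)) = -(-1558)*(-3) = -1558*3 = -4674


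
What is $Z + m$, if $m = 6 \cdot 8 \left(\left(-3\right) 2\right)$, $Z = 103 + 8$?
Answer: $-177$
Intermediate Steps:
$Z = 111$
$m = -288$ ($m = 48 \left(-6\right) = -288$)
$Z + m = 111 - 288 = -177$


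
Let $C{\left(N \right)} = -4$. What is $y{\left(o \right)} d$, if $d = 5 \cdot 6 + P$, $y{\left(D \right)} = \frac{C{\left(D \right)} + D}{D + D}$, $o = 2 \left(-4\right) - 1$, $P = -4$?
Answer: $\frac{169}{9} \approx 18.778$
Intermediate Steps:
$o = -9$ ($o = -8 - 1 = -9$)
$y{\left(D \right)} = \frac{-4 + D}{2 D}$ ($y{\left(D \right)} = \frac{-4 + D}{D + D} = \frac{-4 + D}{2 D}$)
$d = 26$ ($d = 5 \cdot 6 - 4 = 30 - 4 = 26$)
$y{\left(o \right)} d = \frac{-4 - 9}{2 \left(-9\right)} 26 = \frac{1}{2} \left(- \frac{1}{9}\right) \left(-13\right) 26 = \frac{13}{18} \cdot 26 = \frac{169}{9}$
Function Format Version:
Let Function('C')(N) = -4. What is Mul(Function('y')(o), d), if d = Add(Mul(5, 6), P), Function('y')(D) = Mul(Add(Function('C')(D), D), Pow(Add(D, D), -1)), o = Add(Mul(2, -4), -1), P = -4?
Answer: Rational(169, 9) ≈ 18.778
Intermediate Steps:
o = -9 (o = Add(-8, -1) = -9)
Function('y')(D) = Mul(Rational(1, 2), Pow(D, -1), Add(-4, D)) (Function('y')(D) = Mul(Add(-4, D), Pow(Add(D, D), -1)) = Mul(Add(-4, D), Pow(Mul(2, D), -1)) = Mul(Add(-4, D), Mul(Rational(1, 2), Pow(D, -1))) = Mul(Rational(1, 2), Pow(D, -1), Add(-4, D)))
d = 26 (d = Add(Mul(5, 6), -4) = Add(30, -4) = 26)
Mul(Function('y')(o), d) = Mul(Mul(Rational(1, 2), Pow(-9, -1), Add(-4, -9)), 26) = Mul(Mul(Rational(1, 2), Rational(-1, 9), -13), 26) = Mul(Rational(13, 18), 26) = Rational(169, 9)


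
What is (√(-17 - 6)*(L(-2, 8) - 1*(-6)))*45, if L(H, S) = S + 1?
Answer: 675*I*√23 ≈ 3237.2*I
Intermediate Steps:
L(H, S) = 1 + S
(√(-17 - 6)*(L(-2, 8) - 1*(-6)))*45 = (√(-17 - 6)*((1 + 8) - 1*(-6)))*45 = (√(-23)*(9 + 6))*45 = ((I*√23)*15)*45 = (15*I*√23)*45 = 675*I*√23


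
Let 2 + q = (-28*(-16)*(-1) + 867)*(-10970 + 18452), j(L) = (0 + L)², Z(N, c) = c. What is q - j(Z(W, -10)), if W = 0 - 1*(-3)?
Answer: 3134856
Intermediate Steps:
W = 3 (W = 0 + 3 = 3)
j(L) = L²
q = 3134956 (q = -2 + (-28*(-16)*(-1) + 867)*(-10970 + 18452) = -2 + (448*(-1) + 867)*7482 = -2 + (-448 + 867)*7482 = -2 + 419*7482 = -2 + 3134958 = 3134956)
q - j(Z(W, -10)) = 3134956 - 1*(-10)² = 3134956 - 1*100 = 3134956 - 100 = 3134856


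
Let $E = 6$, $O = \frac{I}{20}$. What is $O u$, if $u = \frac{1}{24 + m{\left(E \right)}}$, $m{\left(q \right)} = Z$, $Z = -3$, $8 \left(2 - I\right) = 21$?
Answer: $- \frac{1}{672} \approx -0.0014881$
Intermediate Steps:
$I = - \frac{5}{8}$ ($I = 2 - \frac{21}{8} = - \frac{5}{8} \approx -0.625$)
$O = - \frac{1}{32}$ ($O = - \frac{5}{8 \cdot 20} = \left(- \frac{5}{8}\right) \frac{1}{20} = - \frac{1}{32} \approx -0.03125$)
$m{\left(q \right)} = -3$
$u = \frac{1}{21}$ ($u = \frac{1}{24 - 3} = \frac{1}{21} \approx 0.047619$)
$O u = \left(- \frac{1}{32}\right) \frac{1}{21} = - \frac{1}{672}$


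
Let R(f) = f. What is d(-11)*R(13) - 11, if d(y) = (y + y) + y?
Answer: -440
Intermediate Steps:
d(y) = 3*y (d(y) = 2*y + y = 3*y)
d(-11)*R(13) - 11 = (3*(-11))*13 - 11 = -33*13 - 11 = -429 - 11 = -440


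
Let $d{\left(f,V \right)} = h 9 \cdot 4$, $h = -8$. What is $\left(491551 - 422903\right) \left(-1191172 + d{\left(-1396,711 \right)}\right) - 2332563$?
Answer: $-81793678643$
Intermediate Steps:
$d{\left(f,V \right)} = -288$ ($d{\left(f,V \right)} = \left(-8\right) 9 \cdot 4 = \left(-72\right) 4 = -288$)
$\left(491551 - 422903\right) \left(-1191172 + d{\left(-1396,711 \right)}\right) - 2332563 = \left(491551 - 422903\right) \left(-1191172 - 288\right) - 2332563 = 68648 \left(-1191460\right) - 2332563 = -81791346080 - 2332563 = -81793678643$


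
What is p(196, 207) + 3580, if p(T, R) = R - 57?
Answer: 3730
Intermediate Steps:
p(T, R) = -57 + R
p(196, 207) + 3580 = (-57 + 207) + 3580 = 150 + 3580 = 3730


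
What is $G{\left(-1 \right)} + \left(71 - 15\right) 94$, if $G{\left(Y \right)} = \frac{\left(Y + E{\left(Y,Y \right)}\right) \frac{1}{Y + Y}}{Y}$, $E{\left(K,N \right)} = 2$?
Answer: $\frac{10529}{2} \approx 5264.5$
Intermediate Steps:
$G{\left(Y \right)} = \frac{2 + Y}{2 Y^{2}}$ ($G{\left(Y \right)} = \frac{\left(Y + 2\right) \frac{1}{Y + Y}}{Y} = \frac{\left(2 + Y\right) \frac{1}{2 Y}}{Y} = \frac{\frac{1}{2} \frac{1}{Y} \left(2 + Y\right)}{Y} = \frac{2 + Y}{2 Y^{2}}$)
$G{\left(-1 \right)} + \left(71 - 15\right) 94 = \frac{2 - 1}{2 \cdot 1} + \left(71 - 15\right) 94 = \frac{1}{2} \cdot 1 \cdot 1 + 56 \cdot 94 = \frac{1}{2} + 5264 = \frac{10529}{2}$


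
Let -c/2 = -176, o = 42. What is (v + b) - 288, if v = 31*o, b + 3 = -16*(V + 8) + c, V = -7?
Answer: 1347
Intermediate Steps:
c = 352 (c = -2*(-176) = 352)
b = 333 (b = -3 + (-16*(-7 + 8) + 352) = -3 + (-16*1 + 352) = -3 + (-16 + 352) = -3 + 336 = 333)
v = 1302 (v = 31*42 = 1302)
(v + b) - 288 = (1302 + 333) - 288 = 1635 - 288 = 1347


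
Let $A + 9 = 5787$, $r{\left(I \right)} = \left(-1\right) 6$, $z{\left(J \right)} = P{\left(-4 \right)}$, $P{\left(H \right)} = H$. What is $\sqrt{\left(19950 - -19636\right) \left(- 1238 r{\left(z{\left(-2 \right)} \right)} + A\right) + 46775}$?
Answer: $\sqrt{522819491} \approx 22865.0$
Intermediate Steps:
$z{\left(J \right)} = -4$
$r{\left(I \right)} = -6$
$A = 5778$ ($A = -9 + 5787 = 5778$)
$\sqrt{\left(19950 - -19636\right) \left(- 1238 r{\left(z{\left(-2 \right)} \right)} + A\right) + 46775} = \sqrt{\left(19950 - -19636\right) \left(\left(-1238\right) \left(-6\right) + 5778\right) + 46775} = \sqrt{\left(19950 + 19636\right) \left(7428 + 5778\right) + 46775} = \sqrt{39586 \cdot 13206 + 46775} = \sqrt{522772716 + 46775} = \sqrt{522819491}$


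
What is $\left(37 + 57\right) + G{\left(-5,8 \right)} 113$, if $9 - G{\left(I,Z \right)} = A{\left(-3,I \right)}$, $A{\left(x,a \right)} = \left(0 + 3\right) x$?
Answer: $2128$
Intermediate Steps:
$A{\left(x,a \right)} = 3 x$
$G{\left(I,Z \right)} = 18$ ($G{\left(I,Z \right)} = 9 - 3 \left(-3\right) = 9 - -9 = 9 + 9 = 18$)
$\left(37 + 57\right) + G{\left(-5,8 \right)} 113 = \left(37 + 57\right) + 18 \cdot 113 = 94 + 2034 = 2128$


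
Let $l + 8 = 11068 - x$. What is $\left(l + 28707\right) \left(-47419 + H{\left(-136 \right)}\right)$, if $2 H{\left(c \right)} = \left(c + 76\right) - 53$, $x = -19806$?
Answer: $- \frac{5656515923}{2} \approx -2.8283 \cdot 10^{9}$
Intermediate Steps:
$H{\left(c \right)} = \frac{23}{2} + \frac{c}{2}$ ($H{\left(c \right)} = \frac{\left(c + 76\right) - 53}{2} = \frac{\left(76 + c\right) - 53}{2} = \frac{23 + c}{2} = \frac{23}{2} + \frac{c}{2}$)
$l = 30866$ ($l = -8 + \left(11068 - -19806\right) = -8 + \left(11068 + 19806\right) = -8 + 30874 = 30866$)
$\left(l + 28707\right) \left(-47419 + H{\left(-136 \right)}\right) = \left(30866 + 28707\right) \left(-47419 + \left(\frac{23}{2} + \frac{1}{2} \left(-136\right)\right)\right) = 59573 \left(-47419 + \left(\frac{23}{2} - 68\right)\right) = 59573 \left(-47419 - \frac{113}{2}\right) = 59573 \left(- \frac{94951}{2}\right) = - \frac{5656515923}{2}$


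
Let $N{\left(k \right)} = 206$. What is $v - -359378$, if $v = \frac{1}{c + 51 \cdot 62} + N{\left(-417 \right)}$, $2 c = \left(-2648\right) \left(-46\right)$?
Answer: $\frac{23037108545}{64066} \approx 3.5958 \cdot 10^{5}$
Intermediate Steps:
$c = 60904$ ($c = \frac{\left(-2648\right) \left(-46\right)}{2} = \frac{1}{2} \cdot 121808 = 60904$)
$v = \frac{13197597}{64066}$ ($v = \frac{1}{60904 + 51 \cdot 62} + 206 = \frac{1}{60904 + 3162} + 206 = \frac{1}{64066} + 206 = \frac{13197597}{64066} \approx 206.0$)
$v - -359378 = \frac{13197597}{64066} - -359378 = \frac{13197597}{64066} + 359378 = \frac{23037108545}{64066}$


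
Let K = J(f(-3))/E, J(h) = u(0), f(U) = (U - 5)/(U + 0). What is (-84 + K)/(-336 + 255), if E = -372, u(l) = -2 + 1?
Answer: 31247/30132 ≈ 1.0370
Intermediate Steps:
u(l) = -1
f(U) = (-5 + U)/U
J(h) = -1
K = 1/372 (K = -1/(-372) = -1*(-1/372) = 1/372 ≈ 0.0026882)
(-84 + K)/(-336 + 255) = (-84 + 1/372)/(-336 + 255) = -31247/372/(-81) = -31247/372*(-1/81) = 31247/30132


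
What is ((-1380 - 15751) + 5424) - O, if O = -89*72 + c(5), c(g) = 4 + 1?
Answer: -5304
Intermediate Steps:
c(g) = 5
O = -6403 (O = -89*72 + 5 = -6408 + 5 = -6403)
((-1380 - 15751) + 5424) - O = ((-1380 - 15751) + 5424) - 1*(-6403) = (-17131 + 5424) + 6403 = -11707 + 6403 = -5304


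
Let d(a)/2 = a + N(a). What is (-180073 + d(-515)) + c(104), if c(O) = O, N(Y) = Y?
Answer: -182029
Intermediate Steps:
d(a) = 4*a (d(a) = 2*(a + a) = 2*(2*a) = 4*a)
(-180073 + d(-515)) + c(104) = (-180073 + 4*(-515)) + 104 = (-180073 - 2060) + 104 = -182133 + 104 = -182029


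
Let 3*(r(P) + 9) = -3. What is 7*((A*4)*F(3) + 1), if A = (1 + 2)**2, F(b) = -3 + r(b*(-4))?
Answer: -3269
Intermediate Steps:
r(P) = -10 (r(P) = -9 + (1/3)*(-3) = -9 - 1 = -10)
F(b) = -13 (F(b) = -3 - 10 = -13)
A = 9 (A = 3**2 = 9)
7*((A*4)*F(3) + 1) = 7*((9*4)*(-13) + 1) = 7*(36*(-13) + 1) = 7*(-468 + 1) = 7*(-467) = -3269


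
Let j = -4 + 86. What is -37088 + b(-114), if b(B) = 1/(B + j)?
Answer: -1186817/32 ≈ -37088.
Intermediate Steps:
j = 82
b(B) = 1/(82 + B) (b(B) = 1/(B + 82) = 1/(82 + B))
-37088 + b(-114) = -37088 + 1/(82 - 114) = -37088 + 1/(-32) = -37088 - 1/32 = -1186817/32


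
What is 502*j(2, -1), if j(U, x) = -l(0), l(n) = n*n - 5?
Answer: 2510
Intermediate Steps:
l(n) = -5 + n**2 (l(n) = n**2 - 5 = -5 + n**2)
j(U, x) = 5 (j(U, x) = -(-5 + 0**2) = -(-5 + 0) = -1*(-5) = 5)
502*j(2, -1) = 502*5 = 2510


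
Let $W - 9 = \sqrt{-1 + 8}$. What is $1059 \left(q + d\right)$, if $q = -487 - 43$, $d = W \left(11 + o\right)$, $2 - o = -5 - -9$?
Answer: $-475491 + 9531 \sqrt{7} \approx -4.5027 \cdot 10^{5}$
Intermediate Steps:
$o = -2$ ($o = 2 - \left(-5 - -9\right) = 2 - \left(-5 + 9\right) = 2 - 4 = -2$)
$W = 9 + \sqrt{7}$ ($W = 9 + \sqrt{-1 + 8} = 9 + \sqrt{7} \approx 11.646$)
$d = 81 + 9 \sqrt{7}$ ($d = \left(9 + \sqrt{7}\right) \left(11 - 2\right) = \left(9 + \sqrt{7}\right) 9 = 81 + 9 \sqrt{7} \approx 104.81$)
$q = -530$
$1059 \left(q + d\right) = 1059 \left(-530 + \left(81 + 9 \sqrt{7}\right)\right) = 1059 \left(-449 + 9 \sqrt{7}\right) = -475491 + 9531 \sqrt{7}$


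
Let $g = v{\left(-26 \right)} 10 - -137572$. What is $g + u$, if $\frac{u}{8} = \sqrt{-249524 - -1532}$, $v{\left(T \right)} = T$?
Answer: $137312 + 16 i \sqrt{61998} \approx 1.3731 \cdot 10^{5} + 3983.9 i$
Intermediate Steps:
$u = 16 i \sqrt{61998}$ ($u = 8 \sqrt{-249524 - -1532} = 8 \sqrt{-249524 + \left(1560 - 28\right)} = 8 \sqrt{-249524 + 1532} = 8 \sqrt{-247992} = 8 \cdot 2 i \sqrt{61998} = 16 i \sqrt{61998} \approx 3983.9 i$)
$g = 137312$ ($g = \left(-26\right) 10 - -137572 = -260 + 137572 = 137312$)
$g + u = 137312 + 16 i \sqrt{61998}$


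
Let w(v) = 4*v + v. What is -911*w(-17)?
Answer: 77435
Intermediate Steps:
w(v) = 5*v
-911*w(-17) = -4555*(-17) = -911*(-85) = 77435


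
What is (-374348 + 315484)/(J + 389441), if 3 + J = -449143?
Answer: 58864/59705 ≈ 0.98591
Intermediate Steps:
J = -449146 (J = -3 - 449143 = -449146)
(-374348 + 315484)/(J + 389441) = (-374348 + 315484)/(-449146 + 389441) = -58864/(-59705) = -58864*(-1/59705) = 58864/59705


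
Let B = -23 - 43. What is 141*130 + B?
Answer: 18264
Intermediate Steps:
B = -66
141*130 + B = 141*130 - 66 = 18330 - 66 = 18264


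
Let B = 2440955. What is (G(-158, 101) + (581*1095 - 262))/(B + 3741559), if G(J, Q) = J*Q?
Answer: 619975/6182514 ≈ 0.10028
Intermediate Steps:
(G(-158, 101) + (581*1095 - 262))/(B + 3741559) = (-158*101 + (581*1095 - 262))/(2440955 + 3741559) = (-15958 + (636195 - 262))/6182514 = (-15958 + 635933)*(1/6182514) = 619975*(1/6182514) = 619975/6182514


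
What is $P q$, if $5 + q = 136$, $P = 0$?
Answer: $0$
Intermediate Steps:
$q = 131$ ($q = -5 + 136 = 131$)
$P q = 0 \cdot 131 = 0$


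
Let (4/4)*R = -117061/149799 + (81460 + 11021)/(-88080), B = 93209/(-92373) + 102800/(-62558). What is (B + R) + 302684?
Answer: 1282108119152871178598923/4235860209559002960 ≈ 3.0268e+5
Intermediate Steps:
B = -7663456511/2889335067 (B = 93209*(-1/92373) + 102800*(-1/62558) = -93209/92373 - 51400/31279 = -7663456511/2889335067 ≈ -2.6523)
R = -8054764733/4398098640 (R = -117061/149799 + (81460 + 11021)/(-88080) = -117061*1/149799 + 92481*(-1/88080) = -117061/149799 - 30827/29360 = -8054764733/4398098640 ≈ -1.8314)
(B + R) + 302684 = (-7663456511/2889335067 - 8054764733/4398098640) + 302684 = -18992517286073345717/4235860209559002960 + 302684 = 1282108119152871178598923/4235860209559002960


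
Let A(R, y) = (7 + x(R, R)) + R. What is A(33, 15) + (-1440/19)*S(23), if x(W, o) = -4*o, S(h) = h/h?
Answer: -3188/19 ≈ -167.79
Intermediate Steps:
S(h) = 1
A(R, y) = 7 - 3*R (A(R, y) = (7 - 4*R) + R = 7 - 3*R)
A(33, 15) + (-1440/19)*S(23) = (7 - 3*33) - 1440/19*1 = (7 - 99) - 1440*1/19*1 = -92 - 1440/19*1 = -92 - 1440/19 = -3188/19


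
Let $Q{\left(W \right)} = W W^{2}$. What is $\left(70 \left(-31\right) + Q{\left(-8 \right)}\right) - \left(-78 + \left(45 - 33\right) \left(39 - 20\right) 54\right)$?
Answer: $-14916$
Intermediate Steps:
$Q{\left(W \right)} = W^{3}$
$\left(70 \left(-31\right) + Q{\left(-8 \right)}\right) - \left(-78 + \left(45 - 33\right) \left(39 - 20\right) 54\right) = \left(70 \left(-31\right) + \left(-8\right)^{3}\right) - \left(-78 + \left(45 - 33\right) \left(39 - 20\right) 54\right) = \left(-2170 - 512\right) - \left(-78 + 12 \cdot 19 \cdot 54\right) = -2682 - \left(-78 + 228 \cdot 54\right) = -2682 - \left(-78 + 12312\right) = -2682 - 12234 = -14916$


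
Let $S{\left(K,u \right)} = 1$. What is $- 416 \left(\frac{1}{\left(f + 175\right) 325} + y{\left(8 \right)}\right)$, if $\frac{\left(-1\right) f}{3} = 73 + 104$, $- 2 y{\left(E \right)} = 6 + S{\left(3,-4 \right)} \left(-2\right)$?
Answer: $\frac{1851208}{2225} \approx 832.0$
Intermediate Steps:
$y{\left(E \right)} = -2$ ($y{\left(E \right)} = - \frac{6 + 1 \left(-2\right)}{2} = - \frac{6 - 2}{2} = \left(- \frac{1}{2}\right) 4 = -2$)
$f = -531$ ($f = - 3 \left(73 + 104\right) = \left(-3\right) 177 = -531$)
$- 416 \left(\frac{1}{\left(f + 175\right) 325} + y{\left(8 \right)}\right) = - 416 \left(\frac{1}{\left(-531 + 175\right) 325} - 2\right) = - 416 \left(\frac{1}{-356} \cdot \frac{1}{325} - 2\right) = - 416 \left(\left(- \frac{1}{356}\right) \frac{1}{325} - 2\right) = - 416 \left(- \frac{1}{115700} - 2\right) = \left(-416\right) \left(- \frac{231401}{115700}\right) = \frac{1851208}{2225}$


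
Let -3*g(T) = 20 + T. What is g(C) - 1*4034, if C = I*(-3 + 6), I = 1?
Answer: -12125/3 ≈ -4041.7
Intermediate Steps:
C = 3 (C = 1*(-3 + 6) = 1*3 = 3)
g(T) = -20/3 - T/3 (g(T) = -(20 + T)/3 = -20/3 - T/3)
g(C) - 1*4034 = (-20/3 - 1/3*3) - 1*4034 = (-20/3 - 1) - 4034 = -23/3 - 4034 = -12125/3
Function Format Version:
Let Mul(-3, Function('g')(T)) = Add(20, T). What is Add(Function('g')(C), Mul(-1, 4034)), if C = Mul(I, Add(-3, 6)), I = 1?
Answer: Rational(-12125, 3) ≈ -4041.7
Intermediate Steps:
C = 3 (C = Mul(1, Add(-3, 6)) = Mul(1, 3) = 3)
Function('g')(T) = Add(Rational(-20, 3), Mul(Rational(-1, 3), T)) (Function('g')(T) = Mul(Rational(-1, 3), Add(20, T)) = Add(Rational(-20, 3), Mul(Rational(-1, 3), T)))
Add(Function('g')(C), Mul(-1, 4034)) = Add(Add(Rational(-20, 3), Mul(Rational(-1, 3), 3)), Mul(-1, 4034)) = Add(Add(Rational(-20, 3), -1), -4034) = Add(Rational(-23, 3), -4034) = Rational(-12125, 3)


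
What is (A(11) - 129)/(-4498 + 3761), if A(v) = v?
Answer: 118/737 ≈ 0.16011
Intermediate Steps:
(A(11) - 129)/(-4498 + 3761) = (11 - 129)/(-4498 + 3761) = -118/(-737) = -118*(-1/737) = 118/737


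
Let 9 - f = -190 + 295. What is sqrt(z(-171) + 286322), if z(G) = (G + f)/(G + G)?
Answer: sqrt(3721050858)/114 ≈ 535.09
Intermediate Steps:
f = -96 (f = 9 - (-190 + 295) = 9 - 1*105 = 9 - 105 = -96)
z(G) = (-96 + G)/(2*G) (z(G) = (G - 96)/(G + G) = (-96 + G)/((2*G)) = (-96 + G)*(1/(2*G)) = (-96 + G)/(2*G))
sqrt(z(-171) + 286322) = sqrt((1/2)*(-96 - 171)/(-171) + 286322) = sqrt((1/2)*(-1/171)*(-267) + 286322) = sqrt(89/114 + 286322) = sqrt(32640797/114) = sqrt(3721050858)/114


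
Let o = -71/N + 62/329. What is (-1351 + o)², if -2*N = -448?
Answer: 202341549551761/110838784 ≈ 1.8255e+6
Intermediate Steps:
N = 224 (N = -½*(-448) = 224)
o = -1353/10528 (o = -71/224 + 62/329 = -1353/10528 ≈ -0.12851)
(-1351 + o)² = (-1351 - 1353/10528)² = (-14224681/10528)² = 202341549551761/110838784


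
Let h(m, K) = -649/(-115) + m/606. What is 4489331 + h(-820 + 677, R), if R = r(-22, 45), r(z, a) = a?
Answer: 312861854239/69690 ≈ 4.4893e+6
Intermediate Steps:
R = 45
h(m, K) = 649/115 + m/606 (h(m, K) = -649*(-1/115) + m*(1/606) = 649/115 + m/606)
4489331 + h(-820 + 677, R) = 4489331 + (649/115 + (-820 + 677)/606) = 4489331 + (649/115 + (1/606)*(-143)) = 4489331 + (649/115 - 143/606) = 4489331 + 376849/69690 = 312861854239/69690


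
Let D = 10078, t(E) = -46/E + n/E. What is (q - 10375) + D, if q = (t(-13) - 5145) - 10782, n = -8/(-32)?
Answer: -843465/52 ≈ -16220.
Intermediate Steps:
n = ¼ (n = -8*(-1/32) = ¼ ≈ 0.25000)
t(E) = -183/(4*E) (t(E) = -46/E + 1/(4*E) = -183/(4*E))
q = -828021/52 (q = (-183/4/(-13) - 5145) - 10782 = (-183/4*(-1/13) - 5145) - 10782 = (183/52 - 5145) - 10782 = -267357/52 - 10782 = -828021/52 ≈ -15923.)
(q - 10375) + D = (-828021/52 - 10375) + 10078 = -1367521/52 + 10078 = -843465/52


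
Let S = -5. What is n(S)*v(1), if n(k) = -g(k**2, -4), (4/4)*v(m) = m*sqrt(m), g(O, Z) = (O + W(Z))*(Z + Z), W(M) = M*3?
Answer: 104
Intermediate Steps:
W(M) = 3*M
g(O, Z) = 2*Z*(O + 3*Z) (g(O, Z) = (O + 3*Z)*(Z + Z) = (O + 3*Z)*(2*Z) = 2*Z*(O + 3*Z))
v(m) = m**(3/2) (v(m) = m*sqrt(m) = m**(3/2))
n(k) = -96 + 8*k**2 (n(k) = -2*(-4)*(k**2 + 3*(-4)) = -2*(-4)*(k**2 - 12) = -2*(-4)*(-12 + k**2) = -(96 - 8*k**2) = -96 + 8*k**2)
n(S)*v(1) = (-96 + 8*(-5)**2)*1**(3/2) = (-96 + 8*25)*1 = (-96 + 200)*1 = 104*1 = 104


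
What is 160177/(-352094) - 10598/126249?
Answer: -23953678285/44451515406 ≈ -0.53887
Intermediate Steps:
160177/(-352094) - 10598/126249 = 160177*(-1/352094) - 10598*1/126249 = -160177/352094 - 10598/126249 = -23953678285/44451515406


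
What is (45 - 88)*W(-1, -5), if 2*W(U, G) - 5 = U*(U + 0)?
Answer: -129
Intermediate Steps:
W(U, G) = 5/2 + U**2/2 (W(U, G) = 5/2 + (U*(U + 0))/2 = 5/2 + (U*U)/2 = 5/2 + U**2/2)
(45 - 88)*W(-1, -5) = (45 - 88)*(5/2 + (1/2)*(-1)**2) = -43*(5/2 + (1/2)*1) = -43*(5/2 + 1/2) = -43*3 = -129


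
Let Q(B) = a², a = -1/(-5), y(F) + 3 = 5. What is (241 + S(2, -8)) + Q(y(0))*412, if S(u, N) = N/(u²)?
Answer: 6387/25 ≈ 255.48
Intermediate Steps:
y(F) = 2 (y(F) = -3 + 5 = 2)
S(u, N) = N/u²
a = ⅕ (a = -1*(-⅕) = ⅕ ≈ 0.20000)
Q(B) = 1/25 (Q(B) = (⅕)² = 1/25)
(241 + S(2, -8)) + Q(y(0))*412 = (241 - 8/2²) + (1/25)*412 = (241 - 8*¼) + 412/25 = (241 - 2) + 412/25 = 239 + 412/25 = 6387/25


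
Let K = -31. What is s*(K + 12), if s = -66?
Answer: 1254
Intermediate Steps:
s*(K + 12) = -66*(-31 + 12) = -66*(-19) = 1254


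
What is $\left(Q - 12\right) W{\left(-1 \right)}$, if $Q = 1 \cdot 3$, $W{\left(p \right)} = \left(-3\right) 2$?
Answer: $54$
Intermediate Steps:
$W{\left(p \right)} = -6$
$Q = 3$
$\left(Q - 12\right) W{\left(-1 \right)} = \left(3 - 12\right) \left(-6\right) = \left(-9\right) \left(-6\right) = 54$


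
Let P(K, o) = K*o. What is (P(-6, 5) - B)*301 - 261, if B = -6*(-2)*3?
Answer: -20127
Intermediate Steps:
B = 36 (B = 12*3 = 36)
(P(-6, 5) - B)*301 - 261 = (-6*5 - 1*36)*301 - 261 = (-30 - 36)*301 - 261 = -66*301 - 261 = -19866 - 261 = -20127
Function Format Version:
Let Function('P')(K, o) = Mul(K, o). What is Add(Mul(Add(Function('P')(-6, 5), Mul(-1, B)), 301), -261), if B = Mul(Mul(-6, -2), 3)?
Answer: -20127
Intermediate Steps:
B = 36 (B = Mul(12, 3) = 36)
Add(Mul(Add(Function('P')(-6, 5), Mul(-1, B)), 301), -261) = Add(Mul(Add(Mul(-6, 5), Mul(-1, 36)), 301), -261) = Add(Mul(Add(-30, -36), 301), -261) = Add(Mul(-66, 301), -261) = Add(-19866, -261) = -20127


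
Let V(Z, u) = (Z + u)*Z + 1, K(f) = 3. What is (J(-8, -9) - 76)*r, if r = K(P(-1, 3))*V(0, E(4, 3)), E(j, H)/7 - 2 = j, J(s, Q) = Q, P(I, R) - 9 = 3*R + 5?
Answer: -255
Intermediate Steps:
P(I, R) = 14 + 3*R (P(I, R) = 9 + (3*R + 5) = 9 + (5 + 3*R) = 14 + 3*R)
E(j, H) = 14 + 7*j
V(Z, u) = 1 + Z*(Z + u) (V(Z, u) = Z*(Z + u) + 1 = 1 + Z*(Z + u))
r = 3 (r = 3*(1 + 0² + 0*(14 + 7*4)) = 3*(1 + 0 + 0*(14 + 28)) = 3*(1 + 0 + 0*42) = 3*(1 + 0 + 0) = 3*1 = 3)
(J(-8, -9) - 76)*r = (-9 - 76)*3 = -85*3 = -255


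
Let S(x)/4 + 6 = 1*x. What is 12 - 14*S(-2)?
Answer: 460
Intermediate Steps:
S(x) = -24 + 4*x (S(x) = -24 + 4*(1*x) = -24 + 4*x)
12 - 14*S(-2) = 12 - 14*(-24 + 4*(-2)) = 12 - 14*(-24 - 8) = 12 - 14*(-32) = 12 + 448 = 460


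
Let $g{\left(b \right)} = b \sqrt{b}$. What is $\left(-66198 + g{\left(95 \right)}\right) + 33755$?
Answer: $-32443 + 95 \sqrt{95} \approx -31517.0$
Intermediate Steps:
$g{\left(b \right)} = b^{\frac{3}{2}}$
$\left(-66198 + g{\left(95 \right)}\right) + 33755 = \left(-66198 + 95^{\frac{3}{2}}\right) + 33755 = \left(-66198 + 95 \sqrt{95}\right) + 33755 = -32443 + 95 \sqrt{95}$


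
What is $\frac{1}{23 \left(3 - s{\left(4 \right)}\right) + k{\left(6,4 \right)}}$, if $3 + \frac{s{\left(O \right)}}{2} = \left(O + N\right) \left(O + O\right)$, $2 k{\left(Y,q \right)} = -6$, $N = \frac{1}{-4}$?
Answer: $- \frac{1}{1176} \approx -0.00085034$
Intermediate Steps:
$N = - \frac{1}{4} \approx -0.25$
$k{\left(Y,q \right)} = -3$ ($k{\left(Y,q \right)} = \frac{1}{2} \left(-6\right) = -3$)
$s{\left(O \right)} = -6 + 4 O \left(- \frac{1}{4} + O\right)$ ($s{\left(O \right)} = -6 + 2 \left(O - \frac{1}{4}\right) \left(O + O\right) = -6 + 2 \left(- \frac{1}{4} + O\right) 2 O = -6 + 2 \cdot 2 O \left(- \frac{1}{4} + O\right) = -6 + 4 O \left(- \frac{1}{4} + O\right)$)
$\frac{1}{23 \left(3 - s{\left(4 \right)}\right) + k{\left(6,4 \right)}} = \frac{1}{23 \left(3 - \left(-6 - 4 + 4 \cdot 4^{2}\right)\right) - 3} = \frac{1}{23 \left(3 - \left(-6 - 4 + 4 \cdot 16\right)\right) - 3} = \frac{1}{23 \left(3 - \left(-6 - 4 + 64\right)\right) - 3} = \frac{1}{23 \left(3 - 54\right) - 3} = \frac{1}{23 \left(-51\right) - 3} = \frac{1}{-1173 - 3} = \frac{1}{-1176} = - \frac{1}{1176}$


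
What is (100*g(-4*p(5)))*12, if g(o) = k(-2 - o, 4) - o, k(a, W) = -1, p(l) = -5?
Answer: -25200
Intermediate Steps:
g(o) = -1 - o
(100*g(-4*p(5)))*12 = (100*(-1 - (-4)*(-5)))*12 = (100*(-1 - 1*20))*12 = (100*(-1 - 20))*12 = (100*(-21))*12 = -2100*12 = -25200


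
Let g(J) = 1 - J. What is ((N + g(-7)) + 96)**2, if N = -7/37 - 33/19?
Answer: 5149210564/494209 ≈ 10419.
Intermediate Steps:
N = -1354/703 (N = -7*1/37 - 33*1/19 = -7/37 - 33/19 = -1354/703 ≈ -1.9260)
((N + g(-7)) + 96)**2 = ((-1354/703 + (1 - 1*(-7))) + 96)**2 = ((-1354/703 + (1 + 7)) + 96)**2 = ((-1354/703 + 8) + 96)**2 = (4270/703 + 96)**2 = (71758/703)**2 = 5149210564/494209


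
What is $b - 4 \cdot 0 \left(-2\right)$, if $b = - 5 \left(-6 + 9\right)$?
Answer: $-15$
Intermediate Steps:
$b = -15$ ($b = \left(-5\right) 3 = -15$)
$b - 4 \cdot 0 \left(-2\right) = -15 - 4 \cdot 0 \left(-2\right) = -15 - 0 \left(-2\right) = -15 - 0 = -15 + 0 = -15$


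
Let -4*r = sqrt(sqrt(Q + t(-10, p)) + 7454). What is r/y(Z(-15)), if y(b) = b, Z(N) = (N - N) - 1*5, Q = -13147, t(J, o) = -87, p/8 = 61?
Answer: sqrt(7454 + I*sqrt(13234))/20 ≈ 4.317 + 0.03331*I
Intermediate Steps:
p = 488 (p = 8*61 = 488)
Z(N) = -5 (Z(N) = 0 - 5 = -5)
r = -sqrt(7454 + I*sqrt(13234))/4 (r = -sqrt(sqrt(-13147 - 87) + 7454)/4 = -sqrt(sqrt(-13234) + 7454)/4 = -sqrt(I*sqrt(13234) + 7454)/4 = -sqrt(7454 + I*sqrt(13234))/4 ≈ -21.585 - 0.16655*I)
r/y(Z(-15)) = -sqrt(7454 + I*sqrt(13234))/4/(-5) = -sqrt(7454 + I*sqrt(13234))/4*(-1/5) = sqrt(7454 + I*sqrt(13234))/20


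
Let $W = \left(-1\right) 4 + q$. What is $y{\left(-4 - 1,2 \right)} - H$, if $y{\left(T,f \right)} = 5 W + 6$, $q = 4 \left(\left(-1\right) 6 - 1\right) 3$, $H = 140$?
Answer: $-574$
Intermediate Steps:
$q = -84$ ($q = 4 \left(-6 - 1\right) 3 = 4 \left(-7\right) 3 = \left(-28\right) 3 = -84$)
$W = -88$ ($W = \left(-1\right) 4 - 84 = -4 - 84 = -88$)
$y{\left(T,f \right)} = -434$ ($y{\left(T,f \right)} = 5 \left(-88\right) + 6 = -440 + 6 = -434$)
$y{\left(-4 - 1,2 \right)} - H = -434 - 140 = -574$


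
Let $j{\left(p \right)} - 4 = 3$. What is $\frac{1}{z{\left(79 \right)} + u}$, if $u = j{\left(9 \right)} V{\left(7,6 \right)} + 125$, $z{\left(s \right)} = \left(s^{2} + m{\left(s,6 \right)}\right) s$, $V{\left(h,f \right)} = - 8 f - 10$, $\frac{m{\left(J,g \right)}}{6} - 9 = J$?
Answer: $\frac{1}{534470} \approx 1.871 \cdot 10^{-6}$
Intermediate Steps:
$j{\left(p \right)} = 7$ ($j{\left(p \right)} = 4 + 3 = 7$)
$m{\left(J,g \right)} = 54 + 6 J$
$V{\left(h,f \right)} = -10 - 8 f$
$z{\left(s \right)} = s \left(54 + s^{2} + 6 s\right)$ ($z{\left(s \right)} = \left(s^{2} + \left(54 + 6 s\right)\right) s = \left(54 + s^{2} + 6 s\right) s = s \left(54 + s^{2} + 6 s\right)$)
$u = -281$ ($u = 7 \left(-10 - 48\right) + 125 = 7 \left(-58\right) + 125 = -406 + 125 = -281$)
$\frac{1}{z{\left(79 \right)} + u} = \frac{1}{79 \left(54 + 79^{2} + 6 \cdot 79\right) - 281} = \frac{1}{79 \left(54 + 6241 + 474\right) - 281} = \frac{1}{79 \cdot 6769 - 281} = \frac{1}{534751 - 281} = \frac{1}{534470}$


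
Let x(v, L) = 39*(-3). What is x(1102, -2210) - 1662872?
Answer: -1662989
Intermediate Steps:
x(v, L) = -117
x(1102, -2210) - 1662872 = -117 - 1662872 = -1662989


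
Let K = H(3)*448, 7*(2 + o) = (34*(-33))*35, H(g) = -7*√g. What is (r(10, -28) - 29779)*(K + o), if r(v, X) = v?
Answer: 167063628 + 93355584*√3 ≈ 3.2876e+8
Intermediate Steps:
o = -5612 (o = -2 + ((34*(-33))*35)/7 = -2 + (-1122*35)/7 = -2 + (⅐)*(-39270) = -2 - 5610 = -5612)
K = -3136*√3 (K = -7*√3*448 = -3136*√3 ≈ -5431.7)
(r(10, -28) - 29779)*(K + o) = (10 - 29779)*(-3136*√3 - 5612) = -29769*(-5612 - 3136*√3) = 167063628 + 93355584*√3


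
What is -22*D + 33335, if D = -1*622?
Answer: 47019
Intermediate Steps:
D = -622
-22*D + 33335 = -22*(-622) + 33335 = 13684 + 33335 = 47019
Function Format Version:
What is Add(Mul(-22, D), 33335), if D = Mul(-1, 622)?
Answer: 47019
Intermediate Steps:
D = -622
Add(Mul(-22, D), 33335) = Add(Mul(-22, -622), 33335) = Add(13684, 33335) = 47019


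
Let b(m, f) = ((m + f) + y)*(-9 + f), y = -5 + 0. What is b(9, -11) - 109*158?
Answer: -17082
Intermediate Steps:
y = -5
b(m, f) = (-9 + f)*(-5 + f + m) (b(m, f) = ((m + f) - 5)*(-9 + f) = ((f + m) - 5)*(-9 + f) = (-5 + f + m)*(-9 + f) = (-9 + f)*(-5 + f + m))
b(9, -11) - 109*158 = (45 + (-11)² - 14*(-11) - 9*9 - 11*9) - 109*158 = (45 + 121 + 154 - 81 - 99) - 17222 = 140 - 17222 = -17082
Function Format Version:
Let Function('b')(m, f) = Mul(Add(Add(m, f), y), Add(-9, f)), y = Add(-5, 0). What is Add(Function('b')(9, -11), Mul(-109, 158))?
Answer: -17082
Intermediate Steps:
y = -5
Function('b')(m, f) = Mul(Add(-9, f), Add(-5, f, m)) (Function('b')(m, f) = Mul(Add(Add(m, f), -5), Add(-9, f)) = Mul(Add(Add(f, m), -5), Add(-9, f)) = Mul(Add(-5, f, m), Add(-9, f)) = Mul(Add(-9, f), Add(-5, f, m)))
Add(Function('b')(9, -11), Mul(-109, 158)) = Add(Add(45, Pow(-11, 2), Mul(-14, -11), Mul(-9, 9), Mul(-11, 9)), Mul(-109, 158)) = Add(Add(45, 121, 154, -81, -99), -17222) = Add(140, -17222) = -17082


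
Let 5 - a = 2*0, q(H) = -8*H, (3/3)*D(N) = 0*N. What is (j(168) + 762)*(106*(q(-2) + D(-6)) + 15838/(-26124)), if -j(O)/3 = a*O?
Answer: -6488553269/2177 ≈ -2.9805e+6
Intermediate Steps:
D(N) = 0 (D(N) = 0*N = 0)
a = 5 (a = 5 - 2*0 = 5 - 1*0 = 5 + 0 = 5)
j(O) = -15*O
(j(168) + 762)*(106*(q(-2) + D(-6)) + 15838/(-26124)) = (-15*168 + 762)*(106*(-8*(-2) + 0) + 15838/(-26124)) = (-2520 + 762)*(106*(16 + 0) + 15838*(-1/26124)) = -1758*(106*16 - 7919/13062) = -1758*(1696 - 7919/13062) = -1758*22145233/13062 = -6488553269/2177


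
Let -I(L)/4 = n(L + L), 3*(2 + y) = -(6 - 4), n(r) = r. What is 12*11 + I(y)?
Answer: 460/3 ≈ 153.33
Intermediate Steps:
y = -8/3 (y = -2 + (-(6 - 4))/3 = -2 + (-1*2)/3 = -2 + (1/3)*(-2) = -2 - 2/3 = -8/3 ≈ -2.6667)
I(L) = -8*L (I(L) = -4*(L + L) = -8*L)
12*11 + I(y) = 12*11 - 8*(-8/3) = 132 + 64/3 = 460/3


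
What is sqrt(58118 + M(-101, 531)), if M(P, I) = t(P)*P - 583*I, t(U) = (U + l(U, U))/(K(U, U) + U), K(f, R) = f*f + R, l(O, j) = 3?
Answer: I*sqrt(273833417)/33 ≈ 501.45*I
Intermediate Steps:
K(f, R) = R + f**2 (K(f, R) = f**2 + R = R + f**2)
t(U) = (3 + U)/(U**2 + 2*U) (t(U) = (U + 3)/((U + U**2) + U) = (3 + U)/(U**2 + 2*U))
M(P, I) = -583*I + (3 + P)/(2 + P) (M(P, I) = ((3 + P)/(P*(2 + P)))*P - 583*I = (3 + P)/(2 + P) - 583*I = -583*I + (3 + P)/(2 + P))
sqrt(58118 + M(-101, 531)) = sqrt(58118 + (3 - 101 - 583*531*(2 - 101))/(2 - 101)) = sqrt(58118 + (3 - 101 - 583*531*(-99))/(-99)) = sqrt(58118 - (3 - 101 + 30647727)/99) = sqrt(58118 - 1/99*30647629) = sqrt(58118 - 30647629/99) = sqrt(-24893947/99) = I*sqrt(273833417)/33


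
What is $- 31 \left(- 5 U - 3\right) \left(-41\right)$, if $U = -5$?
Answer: $27962$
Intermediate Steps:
$- 31 \left(- 5 U - 3\right) \left(-41\right) = - 31 \left(\left(-5\right) \left(-5\right) - 3\right) \left(-41\right) = - 31 \left(25 - 3\right) \left(-41\right) = \left(-31\right) 22 \left(-41\right) = \left(-682\right) \left(-41\right) = 27962$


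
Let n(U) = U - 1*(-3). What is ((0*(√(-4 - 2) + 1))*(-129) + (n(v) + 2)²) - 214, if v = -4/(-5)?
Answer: -4509/25 ≈ -180.36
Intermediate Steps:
v = ⅘ (v = -4*(-⅕) = ⅘ ≈ 0.80000)
n(U) = 3 + U (n(U) = U + 3 = 3 + U)
((0*(√(-4 - 2) + 1))*(-129) + (n(v) + 2)²) - 214 = ((0*(√(-4 - 2) + 1))*(-129) + ((3 + ⅘) + 2)²) - 214 = ((0*(√(-6) + 1))*(-129) + (19/5 + 2)²) - 214 = ((0*(I*√6 + 1))*(-129) + (29/5)²) - 214 = ((0*(1 + I*√6))*(-129) + 841/25) - 214 = (0*(-129) + 841/25) - 214 = (0 + 841/25) - 214 = 841/25 - 214 = -4509/25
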